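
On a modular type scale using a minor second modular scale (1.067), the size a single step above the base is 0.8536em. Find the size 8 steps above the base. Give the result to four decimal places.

The gap is 8 − (1) = 7 steps, so the factor is 1.067^7.
0.8536 × 1.067⁷ = 0.8536 × 1.57453 ≈ 1.3440

1.3440em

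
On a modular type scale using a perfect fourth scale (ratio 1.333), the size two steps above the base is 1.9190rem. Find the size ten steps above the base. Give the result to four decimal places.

19.1301rem

Moving from step +2 to step +10 is 8 steps up, so multiply by r⁸.
1.9190 × 1.333⁸ = 1.9190 × 9.96876 ≈ 19.1301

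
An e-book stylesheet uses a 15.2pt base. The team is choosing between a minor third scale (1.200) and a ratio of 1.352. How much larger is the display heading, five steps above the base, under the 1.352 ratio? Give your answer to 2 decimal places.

30.84pt

Minor third: 15.2 × 1.200⁵ = 37.8225pt
At 1.352: 15.2 × 1.352⁵ = 68.6637pt
Difference: 68.6637 − 37.8225 = 30.8412pt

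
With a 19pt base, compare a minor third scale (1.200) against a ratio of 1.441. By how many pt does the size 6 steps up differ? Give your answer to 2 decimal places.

Minor third: 19.0 × 1.200⁶ = 56.7337pt
At 1.441: 19.0 × 1.441⁶ = 170.1130pt
Difference: 170.1130 − 56.7337 = 113.3793pt

113.38pt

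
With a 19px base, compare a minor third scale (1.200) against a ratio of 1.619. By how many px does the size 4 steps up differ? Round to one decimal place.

91.1px

Minor third: 19.0 × 1.200⁴ = 39.398px
At 1.619: 19.0 × 1.619⁴ = 130.539px
Difference: 130.539 − 39.398 = 91.141px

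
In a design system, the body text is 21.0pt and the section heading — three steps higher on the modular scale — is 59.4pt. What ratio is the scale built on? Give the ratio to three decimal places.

The ratio satisfies 21.0 × r³ = 59.4, so r = (59.4 / 21.0)^(1/3).
r = 2.8286^(1/3) ≈ 1.4142

1.414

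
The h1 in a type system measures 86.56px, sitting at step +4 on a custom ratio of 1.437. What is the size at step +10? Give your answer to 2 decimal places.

86.56 × 1.437⁶ = 86.56 × 8.80523 ≈ 762.181

762.18px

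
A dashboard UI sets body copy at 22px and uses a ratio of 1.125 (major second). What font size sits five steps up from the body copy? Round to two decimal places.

Each step on a modular scale multiplies by the ratio, so the size n steps from the base is base × ratioⁿ.
22.0 × 1.125⁵ = 22.0 × 1.80203 ≈ 39.64

39.64px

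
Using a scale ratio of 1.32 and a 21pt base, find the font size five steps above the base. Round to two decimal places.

84.16pt

A modular type scale is a geometric sequence: sizeₙ = base × rⁿ.
21.0 × 1.32⁵ = 21.0 × 4.00746 ≈ 84.16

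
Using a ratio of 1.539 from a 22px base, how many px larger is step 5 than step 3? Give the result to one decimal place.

Step 3: 22.0 × 1.539³ = 80.193px
Step 5: 22.0 × 1.539⁵ = 189.940px
Difference: 189.940 − 80.193 = 109.747px

109.7px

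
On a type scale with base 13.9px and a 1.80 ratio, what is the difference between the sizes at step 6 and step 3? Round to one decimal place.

391.7px

Step 3: 13.9 × 1.80³ = 81.065px
Step 6: 13.9 × 1.80⁶ = 472.770px
Difference: 472.770 − 81.065 = 391.705px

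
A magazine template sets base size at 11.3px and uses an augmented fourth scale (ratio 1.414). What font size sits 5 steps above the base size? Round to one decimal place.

63.9px

11.3 × 1.414⁵ = 11.3 × 5.65258 ≈ 63.87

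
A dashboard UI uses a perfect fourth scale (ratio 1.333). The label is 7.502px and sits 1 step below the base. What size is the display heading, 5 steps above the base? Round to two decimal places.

The gap is 5 − (-1) = 6 steps, so the factor is 1.333^6.
7.502 × 1.333⁶ = 7.502 × 5.61023 ≈ 42.088

42.09px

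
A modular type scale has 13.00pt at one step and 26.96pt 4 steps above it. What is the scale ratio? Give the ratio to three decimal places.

1.200

r⁴ = 26.96 / 13.00, so r = (26.96/13.00)^(1/4).
r = 2.0738^(1/4) ≈ 1.2000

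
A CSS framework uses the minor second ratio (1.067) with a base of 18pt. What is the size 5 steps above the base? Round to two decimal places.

24.89pt

Each step on a modular scale multiplies by the ratio, so the size n steps from the base is base × ratioⁿ.
18.0 × 1.067⁵ = 18.0 × 1.38300 ≈ 24.89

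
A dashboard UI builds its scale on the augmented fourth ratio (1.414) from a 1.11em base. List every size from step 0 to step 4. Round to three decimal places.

Step 0: 1.11em
Step 1: 1.11 × 1.414 = 1.570
Step 2: 1.11 × 1.414² = 2.219
Step 3: 1.11 × 1.414³ = 3.138
Step 4: 1.11 × 1.414⁴ = 4.437

1.110em, 1.570em, 2.219em, 3.138em, 4.437em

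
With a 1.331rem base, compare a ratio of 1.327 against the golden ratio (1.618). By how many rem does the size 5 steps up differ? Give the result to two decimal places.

9.28rem

At 1.327: 1.331 × 1.327⁵ = 5.4769rem
Golden ratio: 1.331 × 1.618⁵ = 14.7595rem
Difference: 14.7595 − 5.4769 = 9.2826rem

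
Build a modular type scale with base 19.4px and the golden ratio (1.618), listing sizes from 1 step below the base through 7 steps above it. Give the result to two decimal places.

Step -1: 19.4 ÷ 1.618 = 11.99
Step 0: 19.4px
Step 1: 19.4 × 1.618 = 31.39
Step 2: 19.4 × 1.618² = 50.79
Step 3: 19.4 × 1.618³ = 82.17
Step 4: 19.4 × 1.618⁴ = 132.96
Step 5: 19.4 × 1.618⁵ = 215.13
Step 6: 19.4 × 1.618⁶ = 348.08
Step 7: 19.4 × 1.618⁷ = 563.19

11.99px, 19.40px, 31.39px, 50.79px, 82.17px, 132.96px, 215.13px, 348.08px, 563.19px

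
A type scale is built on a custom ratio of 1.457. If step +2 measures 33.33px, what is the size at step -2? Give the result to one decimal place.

7.4px

33.33 ÷ 1.457⁴ = 33.33 ÷ 4.50649 ≈ 7.396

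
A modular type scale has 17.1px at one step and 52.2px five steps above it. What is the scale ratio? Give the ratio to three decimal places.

1.250

r⁵ = 52.2 / 17.1, so r = (52.2/17.1)^(1/5).
r = 3.0526^(1/5) ≈ 1.2501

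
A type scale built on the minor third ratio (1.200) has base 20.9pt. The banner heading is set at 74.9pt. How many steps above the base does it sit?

1.200ⁿ = 74.9 / 20.9 = 3.5837
n = ln(3.5837) / ln(1.200) = 1.2764 / 0.1823 ≈ 7.00

7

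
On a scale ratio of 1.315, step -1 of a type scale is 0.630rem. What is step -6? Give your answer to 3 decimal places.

The gap is -6 − (-1) = -5 steps, so the factor is 1.315^-5.
0.630 ÷ 1.315⁵ = 0.630 ÷ 3.93214 ≈ 0.160

0.160rem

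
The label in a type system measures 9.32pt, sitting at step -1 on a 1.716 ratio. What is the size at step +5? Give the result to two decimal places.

9.32 × 1.716⁶ = 9.32 × 25.53311 ≈ 237.969

237.97pt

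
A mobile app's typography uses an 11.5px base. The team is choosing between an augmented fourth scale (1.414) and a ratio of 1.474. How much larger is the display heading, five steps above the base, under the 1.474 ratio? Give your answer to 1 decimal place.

15.0px

Augmented fourth: 11.5 × 1.414⁵ = 65.005px
At 1.474: 11.5 × 1.474⁵ = 80.018px
Difference: 80.018 − 65.005 = 15.013px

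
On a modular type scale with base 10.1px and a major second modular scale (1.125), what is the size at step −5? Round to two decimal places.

10.1 ÷ 1.125⁵ = 10.1 ÷ 1.80203 ≈ 5.60

5.60px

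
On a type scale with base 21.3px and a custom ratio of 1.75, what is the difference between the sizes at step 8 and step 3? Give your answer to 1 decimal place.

Step 3: 21.3 × 1.75³ = 114.155px
Step 8: 21.3 × 1.75⁸ = 1873.631px
Difference: 1873.631 − 114.155 = 1759.476px

1759.5px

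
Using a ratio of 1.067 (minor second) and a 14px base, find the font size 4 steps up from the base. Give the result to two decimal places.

14.0 × 1.067⁴ = 14.0 × 1.29616 ≈ 18.15

18.15px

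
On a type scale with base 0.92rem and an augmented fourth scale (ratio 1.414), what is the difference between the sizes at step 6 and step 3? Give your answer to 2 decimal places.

4.75rem

Step 3: 0.92 × 1.414³ = 2.6010rem
Step 6: 0.92 × 1.414⁶ = 7.3533rem
Difference: 7.3533 − 2.6010 = 4.7523rem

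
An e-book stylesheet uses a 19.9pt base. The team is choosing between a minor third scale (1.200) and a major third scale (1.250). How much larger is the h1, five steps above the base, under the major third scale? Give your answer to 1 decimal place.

Minor third: 19.9 × 1.200⁵ = 49.518pt
Major third: 19.9 × 1.250⁵ = 60.730pt
Difference: 60.730 − 49.518 = 11.212pt

11.2pt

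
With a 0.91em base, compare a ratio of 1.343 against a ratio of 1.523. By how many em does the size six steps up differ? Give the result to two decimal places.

6.02em

At 1.343: 0.91 × 1.343⁶ = 5.3395em
At 1.523: 0.91 × 1.523⁶ = 11.3564em
Difference: 11.3564 − 5.3395 = 6.0169em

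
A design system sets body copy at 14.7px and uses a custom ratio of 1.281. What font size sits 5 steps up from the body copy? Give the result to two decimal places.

14.7 × 1.281⁵ = 14.7 × 3.44942 ≈ 50.71

50.71px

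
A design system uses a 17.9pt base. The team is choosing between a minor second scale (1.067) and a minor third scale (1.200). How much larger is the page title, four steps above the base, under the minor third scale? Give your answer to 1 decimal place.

Minor second: 17.9 × 1.067⁴ = 23.201pt
Minor third: 17.9 × 1.200⁴ = 37.117pt
Difference: 37.117 − 23.201 = 13.916pt

13.9pt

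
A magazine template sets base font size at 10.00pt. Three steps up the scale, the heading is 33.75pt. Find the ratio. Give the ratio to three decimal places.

1.500

The ratio satisfies 10.00 × r³ = 33.75, so r = (33.75 / 10.00)^(1/3).
r = 3.3750^(1/3) ≈ 1.5000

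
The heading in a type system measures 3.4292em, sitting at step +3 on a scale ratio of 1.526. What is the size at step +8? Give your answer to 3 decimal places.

28.377em

3.4292 × 1.526⁵ = 3.4292 × 8.27509 ≈ 28.377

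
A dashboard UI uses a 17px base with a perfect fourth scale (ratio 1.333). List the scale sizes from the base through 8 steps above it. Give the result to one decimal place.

Step 0: 17px
Step 1: 17.0 × 1.333 = 22.7
Step 2: 17.0 × 1.333² = 30.2
Step 3: 17.0 × 1.333³ = 40.3
Step 4: 17.0 × 1.333⁴ = 53.7
Step 5: 17.0 × 1.333⁵ = 71.5
Step 6: 17.0 × 1.333⁶ = 95.4
Step 7: 17.0 × 1.333⁷ = 127.1
Step 8: 17.0 × 1.333⁸ = 169.5

17.0px, 22.7px, 30.2px, 40.3px, 53.7px, 71.5px, 95.4px, 127.1px, 169.5px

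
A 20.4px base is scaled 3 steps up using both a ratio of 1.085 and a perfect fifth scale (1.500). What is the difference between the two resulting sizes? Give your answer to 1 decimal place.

At 1.085: 20.4 × 1.085³ = 26.057px
Perfect fifth: 20.4 × 1.500³ = 68.850px
Difference: 68.850 − 26.057 = 42.793px

42.8px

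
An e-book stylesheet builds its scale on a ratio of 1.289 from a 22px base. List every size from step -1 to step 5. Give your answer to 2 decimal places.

Step -1: 22.0 ÷ 1.289 = 17.07
Step 0: 22px
Step 1: 22.0 × 1.289 = 28.36
Step 2: 22.0 × 1.289² = 36.55
Step 3: 22.0 × 1.289³ = 47.12
Step 4: 22.0 × 1.289⁴ = 60.73
Step 5: 22.0 × 1.289⁵ = 78.29

17.07px, 22.00px, 28.36px, 36.55px, 47.12px, 60.73px, 78.29px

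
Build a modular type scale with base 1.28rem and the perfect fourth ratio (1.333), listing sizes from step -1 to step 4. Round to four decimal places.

0.9602rem, 1.2800rem, 1.7062rem, 2.2744rem, 3.0318rem, 4.0414rem

Step -1: 1.28 ÷ 1.333 = 0.9602
Step 0: 1.28rem
Step 1: 1.28 × 1.333 = 1.7062
Step 2: 1.28 × 1.333² = 2.2744
Step 3: 1.28 × 1.333³ = 3.0318
Step 4: 1.28 × 1.333⁴ = 4.0414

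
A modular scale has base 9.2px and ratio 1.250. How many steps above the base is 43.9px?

7

1.250ⁿ = 43.9 / 9.2 = 4.7717
n = ln(4.7717) / ln(1.250) = 1.5627 / 0.2231 ≈ 7.00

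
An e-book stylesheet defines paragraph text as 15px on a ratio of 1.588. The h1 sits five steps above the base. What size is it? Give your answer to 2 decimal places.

15.0 × 1.588⁵ = 15.0 × 10.09840 ≈ 151.48

151.48px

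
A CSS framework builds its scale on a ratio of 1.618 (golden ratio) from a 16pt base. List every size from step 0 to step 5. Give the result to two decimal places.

16.00pt, 25.89pt, 41.89pt, 67.77pt, 109.66pt, 177.42pt

Step 0: 16pt
Step 1: 16.0 × 1.618 = 25.89
Step 2: 16.0 × 1.618² = 41.89
Step 3: 16.0 × 1.618³ = 67.77
Step 4: 16.0 × 1.618⁴ = 109.66
Step 5: 16.0 × 1.618⁵ = 177.42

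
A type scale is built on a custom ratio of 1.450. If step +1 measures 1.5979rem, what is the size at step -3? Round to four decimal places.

The gap is -3 − (1) = -4 steps, so the factor is 1.450^-4.
1.5979 ÷ 1.450⁴ = 1.5979 ÷ 4.42051 ≈ 0.3615

0.3615rem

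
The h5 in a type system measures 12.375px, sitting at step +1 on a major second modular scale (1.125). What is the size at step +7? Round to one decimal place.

Moving from step +1 to step +7 is 6 steps up, so multiply by r⁶.
12.375 × 1.125⁶ = 12.375 × 2.02729 ≈ 25.088

25.1px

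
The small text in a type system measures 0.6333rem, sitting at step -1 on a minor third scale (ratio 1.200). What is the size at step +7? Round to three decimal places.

2.723rem

0.6333 × 1.200⁸ = 0.6333 × 4.29982 ≈ 2.723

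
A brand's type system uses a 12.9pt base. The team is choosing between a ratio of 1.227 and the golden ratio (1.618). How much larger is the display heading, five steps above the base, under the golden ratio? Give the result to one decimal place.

107.2pt

At 1.227: 12.9 × 1.227⁵ = 35.877pt
Golden ratio: 12.9 × 1.618⁵ = 143.048pt
Difference: 143.048 − 35.877 = 107.171pt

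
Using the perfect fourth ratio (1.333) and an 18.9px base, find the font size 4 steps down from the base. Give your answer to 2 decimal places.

Each step on a modular scale multiplies by the ratio, so the size n steps from the base is base × ratioⁿ.
18.9 ÷ 1.333⁴ = 18.9 ÷ 3.15733 ≈ 5.99

5.99px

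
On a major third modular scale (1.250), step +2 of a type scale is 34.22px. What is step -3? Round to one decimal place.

11.2px

34.22 ÷ 1.250⁵ = 34.22 ÷ 3.05176 ≈ 11.213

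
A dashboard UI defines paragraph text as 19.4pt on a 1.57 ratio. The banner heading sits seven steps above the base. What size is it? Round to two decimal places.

19.4 × 1.57⁷ = 19.4 × 23.51243 ≈ 456.14

456.14pt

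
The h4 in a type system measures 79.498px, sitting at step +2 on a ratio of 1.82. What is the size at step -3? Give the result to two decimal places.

3.98px

79.498 ÷ 1.82⁵ = 79.498 ÷ 19.96903 ≈ 3.981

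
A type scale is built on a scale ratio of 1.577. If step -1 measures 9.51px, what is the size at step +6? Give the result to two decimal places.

230.68px

9.51 × 1.577⁷ = 9.51 × 24.25615 ≈ 230.676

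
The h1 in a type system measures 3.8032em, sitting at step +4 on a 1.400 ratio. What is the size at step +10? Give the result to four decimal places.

28.6363em

The gap is 10 − (4) = 6 steps, so the factor is 1.400^6.
3.8032 × 1.400⁶ = 3.8032 × 7.52954 ≈ 28.6363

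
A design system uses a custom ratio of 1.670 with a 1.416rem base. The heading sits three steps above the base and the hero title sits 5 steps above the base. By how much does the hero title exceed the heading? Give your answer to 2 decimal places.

Step 3: 1.416 × 1.670³ = 6.5950rem
Step 5: 1.416 × 1.670⁵ = 18.3927rem
Difference: 18.3927 − 6.5950 = 11.7977rem

11.80rem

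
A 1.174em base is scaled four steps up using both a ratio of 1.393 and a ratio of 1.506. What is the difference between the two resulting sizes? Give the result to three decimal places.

1.619em

At 1.393: 1.174 × 1.393⁴ = 4.42051em
At 1.506: 1.174 × 1.506⁴ = 6.03904em
Difference: 6.03904 − 4.42051 = 1.61853em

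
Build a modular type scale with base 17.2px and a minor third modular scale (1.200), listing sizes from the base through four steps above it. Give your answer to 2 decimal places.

17.20px, 20.64px, 24.77px, 29.72px, 35.67px

Step 0: 17.2px
Step 1: 17.2 × 1.200 = 20.64
Step 2: 17.2 × 1.200² = 24.77
Step 3: 17.2 × 1.200³ = 29.72
Step 4: 17.2 × 1.200⁴ = 35.67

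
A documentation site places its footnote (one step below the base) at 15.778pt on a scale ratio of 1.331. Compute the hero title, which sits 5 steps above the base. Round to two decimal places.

15.778 × 1.331⁶ = 15.778 × 5.55992 ≈ 87.724

87.72pt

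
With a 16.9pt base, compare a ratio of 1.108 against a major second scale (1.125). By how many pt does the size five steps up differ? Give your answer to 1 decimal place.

2.2pt

At 1.108: 16.9 × 1.108⁵ = 28.222pt
Major second: 16.9 × 1.125⁵ = 30.454pt
Difference: 30.454 − 28.222 = 2.232pt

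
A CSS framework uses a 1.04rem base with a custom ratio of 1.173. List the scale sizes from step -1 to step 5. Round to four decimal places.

0.8866rem, 1.0400rem, 1.2199rem, 1.4310rem, 1.6785rem, 1.9689rem, 2.3095rem

Step -1: 1.04 ÷ 1.173 = 0.8866
Step 0: 1.04rem
Step 1: 1.04 × 1.173 = 1.2199
Step 2: 1.04 × 1.173² = 1.4310
Step 3: 1.04 × 1.173³ = 1.6785
Step 4: 1.04 × 1.173⁴ = 1.9689
Step 5: 1.04 × 1.173⁵ = 2.3095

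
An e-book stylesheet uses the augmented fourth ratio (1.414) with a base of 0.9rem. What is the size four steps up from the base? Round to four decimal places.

3.5978rem

0.9 × 1.414⁴ = 0.9 × 3.99758 ≈ 3.5978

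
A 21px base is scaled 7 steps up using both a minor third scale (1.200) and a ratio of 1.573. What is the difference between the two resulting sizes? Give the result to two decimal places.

425.16px

Minor third: 21.0 × 1.200⁷ = 75.2468px
At 1.573: 21.0 × 1.573⁷ = 500.4035px
Difference: 500.4035 − 75.2468 = 425.1567px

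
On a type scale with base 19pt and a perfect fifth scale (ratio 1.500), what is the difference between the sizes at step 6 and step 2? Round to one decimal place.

Step 2: 19.0 × 1.500² = 42.750pt
Step 6: 19.0 × 1.500⁶ = 216.422pt
Difference: 216.422 − 42.750 = 173.672pt

173.7pt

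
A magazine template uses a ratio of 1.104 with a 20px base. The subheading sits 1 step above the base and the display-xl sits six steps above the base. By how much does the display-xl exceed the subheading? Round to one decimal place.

14.1px

Step 1: 20.0 × 1.104 = 22.080px
Step 6: 20.0 × 1.104⁶ = 36.211px
Difference: 36.211 − 22.080 = 14.131px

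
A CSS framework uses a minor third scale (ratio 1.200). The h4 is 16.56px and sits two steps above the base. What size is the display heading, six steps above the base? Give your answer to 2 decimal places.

The gap is 6 − (2) = 4 steps, so the factor is 1.200^4.
16.56 × 1.200⁴ = 16.56 × 2.07360 ≈ 34.339

34.34px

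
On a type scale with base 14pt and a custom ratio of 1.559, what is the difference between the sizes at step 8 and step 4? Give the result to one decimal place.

405.8pt

Step 4: 14.0 × 1.559⁴ = 82.701pt
Step 8: 14.0 × 1.559⁸ = 488.536pt
Difference: 488.536 − 82.701 = 405.835pt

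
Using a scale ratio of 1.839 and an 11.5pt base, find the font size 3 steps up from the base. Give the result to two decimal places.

Every step multiplies by the scale ratio.
11.5 × 1.839³ = 11.5 × 6.21935 ≈ 71.52

71.52pt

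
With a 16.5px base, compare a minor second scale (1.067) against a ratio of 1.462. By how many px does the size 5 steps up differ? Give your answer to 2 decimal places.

87.39px

Minor second: 16.5 × 1.067⁵ = 22.8195px
At 1.462: 16.5 × 1.462⁵ = 110.2100px
Difference: 110.2100 − 22.8195 = 87.3905px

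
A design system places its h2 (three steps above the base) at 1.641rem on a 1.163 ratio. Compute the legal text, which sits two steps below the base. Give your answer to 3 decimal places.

Moving from step +3 to step -2 is 5 steps down, so divide by r⁵.
1.641 ÷ 1.163⁵ = 1.641 ÷ 2.12764 ≈ 0.771

0.771rem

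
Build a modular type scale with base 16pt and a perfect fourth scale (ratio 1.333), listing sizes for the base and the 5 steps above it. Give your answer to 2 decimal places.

Step 0: 16pt
Step 1: 16.0 × 1.333 = 21.33
Step 2: 16.0 × 1.333² = 28.43
Step 3: 16.0 × 1.333³ = 37.90
Step 4: 16.0 × 1.333⁴ = 50.52
Step 5: 16.0 × 1.333⁵ = 67.34

16.00pt, 21.33pt, 28.43pt, 37.90pt, 50.52pt, 67.34pt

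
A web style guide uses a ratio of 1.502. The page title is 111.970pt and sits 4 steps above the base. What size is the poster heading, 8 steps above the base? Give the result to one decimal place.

569.9pt

111.970 × 1.502⁴ = 111.970 × 5.08955 ≈ 569.877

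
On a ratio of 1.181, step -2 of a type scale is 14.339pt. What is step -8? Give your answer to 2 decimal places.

Moving from step -2 to step -8 is 6 steps down, so divide by r⁶.
14.339 ÷ 1.181⁶ = 14.339 ÷ 2.71331 ≈ 5.285

5.28pt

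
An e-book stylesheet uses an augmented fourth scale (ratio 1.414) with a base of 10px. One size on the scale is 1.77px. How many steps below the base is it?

5

1.414ⁿ = 10 / 1.77 = 5.6497
n = ln(5.6497) / ln(1.414) = 1.7316 / 0.3464 ≈ 5.00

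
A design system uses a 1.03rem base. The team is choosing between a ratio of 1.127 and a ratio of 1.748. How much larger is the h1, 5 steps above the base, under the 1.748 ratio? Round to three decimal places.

At 1.127: 1.03 × 1.127⁵ = 1.87265rem
At 1.748: 1.03 × 1.748⁵ = 16.80910rem
Difference: 16.80910 − 1.87265 = 14.93645rem

14.936rem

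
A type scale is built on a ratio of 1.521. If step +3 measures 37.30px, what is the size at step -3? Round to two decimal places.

3.01px

37.30 ÷ 1.521⁶ = 37.30 ÷ 12.38156 ≈ 3.013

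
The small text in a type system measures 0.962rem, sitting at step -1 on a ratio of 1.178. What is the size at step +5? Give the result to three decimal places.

2.571rem

0.962 × 1.178⁶ = 0.962 × 2.67222 ≈ 2.571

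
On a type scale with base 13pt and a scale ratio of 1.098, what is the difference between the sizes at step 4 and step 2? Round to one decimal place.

Step 2: 13.0 × 1.098² = 15.673pt
Step 4: 13.0 × 1.098⁴ = 18.895pt
Difference: 18.895 − 15.673 = 3.222pt

3.2pt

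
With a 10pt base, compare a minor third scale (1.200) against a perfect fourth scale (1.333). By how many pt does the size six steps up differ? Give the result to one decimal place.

26.2pt

Minor third: 10.0 × 1.200⁶ = 29.860pt
Perfect fourth: 10.0 × 1.333⁶ = 56.102pt
Difference: 56.102 − 29.860 = 26.242pt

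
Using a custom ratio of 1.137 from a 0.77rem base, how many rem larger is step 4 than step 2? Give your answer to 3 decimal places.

Step 2: 0.77 × 1.137² = 0.99543rem
Step 4: 0.77 × 1.137⁴ = 1.28686rem
Difference: 1.28686 − 0.99543 = 0.29143rem

0.291rem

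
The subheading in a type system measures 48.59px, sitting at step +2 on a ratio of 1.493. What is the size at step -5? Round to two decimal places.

2.94px

Moving from step +2 to step -5 is 7 steps down, so divide by r⁷.
48.59 ÷ 1.493⁷ = 48.59 ÷ 16.53555 ≈ 2.939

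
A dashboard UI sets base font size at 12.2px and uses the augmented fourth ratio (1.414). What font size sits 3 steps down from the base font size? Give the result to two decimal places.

4.32px

12.2 ÷ 1.414³ = 12.2 ÷ 2.82715 ≈ 4.32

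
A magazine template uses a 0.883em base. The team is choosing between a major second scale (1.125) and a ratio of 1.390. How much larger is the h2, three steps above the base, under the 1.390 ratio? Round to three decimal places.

1.114em

Major second: 0.883 × 1.125³ = 1.25724em
At 1.390: 0.883 × 1.390³ = 2.37140em
Difference: 2.37140 − 1.25724 = 1.11416em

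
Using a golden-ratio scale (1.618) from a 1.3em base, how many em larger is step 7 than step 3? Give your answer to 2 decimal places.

32.23em

Step 3: 1.3 × 1.618³ = 5.5065em
Step 7: 1.3 × 1.618⁷ = 37.7392em
Difference: 37.7392 − 5.5065 = 32.2327em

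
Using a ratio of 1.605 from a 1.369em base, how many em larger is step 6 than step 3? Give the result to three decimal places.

Step 3: 1.369 × 1.605³ = 5.66016em
Step 6: 1.369 × 1.605⁶ = 23.40204em
Difference: 23.40204 − 5.66016 = 17.74188em

17.742em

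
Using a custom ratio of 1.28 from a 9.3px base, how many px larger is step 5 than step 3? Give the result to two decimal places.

12.45px

Step 3: 9.3 × 1.28³ = 19.5035px
Step 5: 9.3 × 1.28⁵ = 31.9546px
Difference: 31.9546 − 19.5035 = 12.4511px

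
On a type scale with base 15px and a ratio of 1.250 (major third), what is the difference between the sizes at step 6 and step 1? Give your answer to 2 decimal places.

Step 1: 15.0 × 1.250 = 18.7500px
Step 6: 15.0 × 1.250⁶ = 57.2205px
Difference: 57.2205 − 18.7500 = 38.4705px

38.47px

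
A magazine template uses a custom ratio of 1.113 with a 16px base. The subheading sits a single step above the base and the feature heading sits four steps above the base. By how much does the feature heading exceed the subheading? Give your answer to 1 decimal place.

Step 1: 16.0 × 1.113 = 17.808px
Step 4: 16.0 × 1.113⁴ = 24.553px
Difference: 24.553 − 17.808 = 6.745px

6.7px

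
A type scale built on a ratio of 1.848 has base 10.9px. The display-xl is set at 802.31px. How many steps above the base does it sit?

1.848ⁿ = 802.31 / 10.9 = 73.6064
n = ln(73.6064) / ln(1.848) = 4.2987 / 0.6141 ≈ 7.00

7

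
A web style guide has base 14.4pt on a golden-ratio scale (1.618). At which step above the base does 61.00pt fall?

3

1.618ⁿ = 61.00 / 14.4 = 4.2361
n = ln(4.2361) / ln(1.618) = 1.4436 / 0.4812 ≈ 3.00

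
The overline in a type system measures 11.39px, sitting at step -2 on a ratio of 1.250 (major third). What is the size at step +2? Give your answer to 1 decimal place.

11.39 × 1.250⁴ = 11.39 × 2.44141 ≈ 27.808

27.8px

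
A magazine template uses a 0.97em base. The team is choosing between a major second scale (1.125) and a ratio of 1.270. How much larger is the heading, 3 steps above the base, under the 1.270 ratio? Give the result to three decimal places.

Major second: 0.97 × 1.125³ = 1.38111em
At 1.270: 0.97 × 1.270³ = 1.98693em
Difference: 1.98693 − 1.38111 = 0.60582em

0.606em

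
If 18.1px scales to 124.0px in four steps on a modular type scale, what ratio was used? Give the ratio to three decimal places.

1.618

The ratio satisfies 18.1 × r⁴ = 124.0, so r = (124.0 / 18.1)^(1/4).
r = 6.8508^(1/4) ≈ 1.6178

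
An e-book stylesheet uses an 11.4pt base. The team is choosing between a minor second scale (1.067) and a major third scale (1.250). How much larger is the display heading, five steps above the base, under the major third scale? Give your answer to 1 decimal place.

Minor second: 11.4 × 1.067⁵ = 15.766pt
Major third: 11.4 × 1.250⁵ = 34.790pt
Difference: 34.790 − 15.766 = 19.024pt

19.0pt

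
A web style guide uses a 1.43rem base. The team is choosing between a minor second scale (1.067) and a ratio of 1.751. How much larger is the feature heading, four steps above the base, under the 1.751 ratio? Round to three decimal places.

11.589rem

Minor second: 1.43 × 1.067⁴ = 1.85350rem
At 1.751: 1.43 × 1.751⁴ = 13.44252rem
Difference: 13.44252 − 1.85350 = 11.58902rem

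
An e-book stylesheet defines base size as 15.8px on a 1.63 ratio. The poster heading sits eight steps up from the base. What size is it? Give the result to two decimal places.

787.33px

15.8 × 1.63⁸ = 15.8 × 49.83114 ≈ 787.33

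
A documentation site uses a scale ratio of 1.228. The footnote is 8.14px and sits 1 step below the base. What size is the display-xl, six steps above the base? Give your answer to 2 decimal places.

34.28px

Moving from step -1 to step +6 is 7 steps up, so multiply by r⁷.
8.14 × 1.228⁷ = 8.14 × 4.21103 ≈ 34.278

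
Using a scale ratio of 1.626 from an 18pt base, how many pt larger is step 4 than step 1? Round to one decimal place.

Step 1: 18.0 × 1.626 = 29.268pt
Step 4: 18.0 × 1.626⁴ = 125.821pt
Difference: 125.821 − 29.268 = 96.553pt

96.6pt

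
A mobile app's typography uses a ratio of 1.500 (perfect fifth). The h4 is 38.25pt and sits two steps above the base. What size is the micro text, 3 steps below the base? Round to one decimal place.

5.0pt

38.25 ÷ 1.500⁵ = 38.25 ÷ 7.59375 ≈ 5.037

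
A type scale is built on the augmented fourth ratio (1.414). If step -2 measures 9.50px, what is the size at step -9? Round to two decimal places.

9.50 ÷ 1.414⁷ = 9.50 ÷ 11.30175 ≈ 0.841

0.84px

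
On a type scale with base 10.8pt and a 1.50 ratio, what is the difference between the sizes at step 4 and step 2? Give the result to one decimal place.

Step 2: 10.8 × 1.50² = 24.300pt
Step 4: 10.8 × 1.50⁴ = 54.675pt
Difference: 54.675 − 24.300 = 30.375pt

30.4pt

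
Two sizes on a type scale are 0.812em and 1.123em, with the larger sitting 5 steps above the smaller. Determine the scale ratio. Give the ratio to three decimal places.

The ratio satisfies 0.812 × r⁵ = 1.123, so r = (1.123 / 0.812)^(1/5).
r = 1.3830^(1/5) ≈ 1.0670

1.067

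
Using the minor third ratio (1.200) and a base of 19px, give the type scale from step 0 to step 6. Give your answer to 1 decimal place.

Step 0: 19px
Step 1: 19.0 × 1.200 = 22.8
Step 2: 19.0 × 1.200² = 27.4
Step 3: 19.0 × 1.200³ = 32.8
Step 4: 19.0 × 1.200⁴ = 39.4
Step 5: 19.0 × 1.200⁵ = 47.3
Step 6: 19.0 × 1.200⁶ = 56.7

19.0px, 22.8px, 27.4px, 32.8px, 39.4px, 47.3px, 56.7px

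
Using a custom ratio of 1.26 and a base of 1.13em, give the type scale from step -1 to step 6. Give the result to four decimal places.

0.8968em, 1.1300em, 1.4238em, 1.7940em, 2.2604em, 2.8481em, 3.5887em, 4.5217em

Step -1: 1.13 ÷ 1.26 = 0.8968
Step 0: 1.13em
Step 1: 1.13 × 1.26 = 1.4238
Step 2: 1.13 × 1.26² = 1.7940
Step 3: 1.13 × 1.26³ = 2.2604
Step 4: 1.13 × 1.26⁴ = 2.8481
Step 5: 1.13 × 1.26⁵ = 3.5887
Step 6: 1.13 × 1.26⁶ = 4.5217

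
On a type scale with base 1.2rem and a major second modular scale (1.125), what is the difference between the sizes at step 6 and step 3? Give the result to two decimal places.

0.72rem

Step 3: 1.2 × 1.125³ = 1.7086rem
Step 6: 1.2 × 1.125⁶ = 2.4327rem
Difference: 2.4327 − 1.7086 = 0.7241rem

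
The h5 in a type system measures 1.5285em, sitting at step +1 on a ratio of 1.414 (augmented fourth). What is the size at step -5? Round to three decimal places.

1.5285 ÷ 1.414⁶ = 1.5285 ÷ 7.99275 ≈ 0.191

0.191em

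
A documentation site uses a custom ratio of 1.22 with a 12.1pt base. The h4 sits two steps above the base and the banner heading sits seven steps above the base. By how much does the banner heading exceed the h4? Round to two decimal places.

Step 2: 12.1 × 1.22² = 18.0096pt
Step 7: 12.1 × 1.22⁷ = 48.6748pt
Difference: 48.6748 − 18.0096 = 30.6652pt

30.67pt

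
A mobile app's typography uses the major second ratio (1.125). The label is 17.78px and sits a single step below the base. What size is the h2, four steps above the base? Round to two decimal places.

32.04px

The gap is 4 − (-1) = 5 steps, so the factor is 1.125^5.
17.78 × 1.125⁵ = 17.78 × 1.80203 ≈ 32.040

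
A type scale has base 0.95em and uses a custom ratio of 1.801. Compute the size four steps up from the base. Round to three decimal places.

9.995em

Every step multiplies by the scale ratio.
0.95 × 1.801⁴ = 0.95 × 10.52095 ≈ 9.995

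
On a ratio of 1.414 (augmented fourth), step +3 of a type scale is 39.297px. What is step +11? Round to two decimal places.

627.99px

The gap is 11 − (3) = 8 steps, so the factor is 1.414^8.
39.297 × 1.414⁸ = 39.297 × 15.98068 ≈ 627.993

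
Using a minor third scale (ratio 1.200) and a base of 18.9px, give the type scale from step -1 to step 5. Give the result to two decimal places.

15.75px, 18.90px, 22.68px, 27.22px, 32.66px, 39.19px, 47.03px

Step -1: 18.9 ÷ 1.200 = 15.75
Step 0: 18.9px
Step 1: 18.9 × 1.200 = 22.68
Step 2: 18.9 × 1.200² = 27.22
Step 3: 18.9 × 1.200³ = 32.66
Step 4: 18.9 × 1.200⁴ = 39.19
Step 5: 18.9 × 1.200⁵ = 47.03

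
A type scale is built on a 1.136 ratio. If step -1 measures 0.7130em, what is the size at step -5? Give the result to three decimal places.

0.7130 ÷ 1.136⁴ = 0.7130 ÷ 1.66538 ≈ 0.428

0.428em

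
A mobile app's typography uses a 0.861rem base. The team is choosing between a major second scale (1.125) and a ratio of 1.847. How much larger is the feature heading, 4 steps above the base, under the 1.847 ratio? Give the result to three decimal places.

Major second: 0.861 × 1.125⁴ = 1.37916rem
At 1.847: 0.861 × 1.847⁴ = 10.02007rem
Difference: 10.02007 − 1.37916 = 8.64091rem

8.641rem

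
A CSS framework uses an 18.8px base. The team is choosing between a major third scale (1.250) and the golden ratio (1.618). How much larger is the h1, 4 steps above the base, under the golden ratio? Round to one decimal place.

Major third: 18.8 × 1.250⁴ = 45.898px
Golden ratio: 18.8 × 1.618⁴ = 128.846px
Difference: 128.846 − 45.898 = 82.948px

82.9px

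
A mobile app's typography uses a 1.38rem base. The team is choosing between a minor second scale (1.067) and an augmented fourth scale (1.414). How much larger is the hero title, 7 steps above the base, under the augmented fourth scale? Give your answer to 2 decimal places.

13.42rem

Minor second: 1.38 × 1.067⁷ = 2.1729rem
Augmented fourth: 1.38 × 1.414⁷ = 15.5964rem
Difference: 15.5964 − 2.1729 = 13.4235rem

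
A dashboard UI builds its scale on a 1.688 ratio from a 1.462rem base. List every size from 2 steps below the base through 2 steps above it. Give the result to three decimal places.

0.513rem, 0.866rem, 1.462rem, 2.468rem, 4.166rem

Step -2: 1.462 ÷ 1.688² = 0.513
Step -1: 1.462 ÷ 1.688 = 0.866
Step 0: 1.462rem
Step 1: 1.462 × 1.688 = 2.468
Step 2: 1.462 × 1.688² = 4.166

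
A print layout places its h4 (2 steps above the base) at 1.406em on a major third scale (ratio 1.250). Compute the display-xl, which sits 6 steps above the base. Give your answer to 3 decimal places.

The gap is 6 − (2) = 4 steps, so the factor is 1.250^4.
1.406 × 1.250⁴ = 1.406 × 2.44141 ≈ 3.433

3.433em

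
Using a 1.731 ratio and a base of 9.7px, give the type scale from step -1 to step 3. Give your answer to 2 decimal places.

Step -1: 9.7 ÷ 1.731 = 5.60
Step 0: 9.7px
Step 1: 9.7 × 1.731 = 16.79
Step 2: 9.7 × 1.731² = 29.06
Step 3: 9.7 × 1.731³ = 50.31

5.60px, 9.70px, 16.79px, 29.06px, 50.31px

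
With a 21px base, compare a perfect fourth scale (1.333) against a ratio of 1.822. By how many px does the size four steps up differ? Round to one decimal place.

165.1px

Perfect fourth: 21.0 × 1.333⁴ = 66.304px
At 1.822: 21.0 × 1.822⁴ = 231.426px
Difference: 231.426 − 66.304 = 165.122px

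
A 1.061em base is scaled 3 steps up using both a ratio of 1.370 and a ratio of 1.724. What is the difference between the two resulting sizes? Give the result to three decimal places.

2.708em

At 1.370: 1.061 × 1.370³ = 2.72821em
At 1.724: 1.061 × 1.724³ = 5.43660em
Difference: 5.43660 − 2.72821 = 2.70839em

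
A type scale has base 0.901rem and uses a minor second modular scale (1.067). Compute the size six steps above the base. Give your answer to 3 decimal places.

1.330rem

0.901 × 1.067⁶ = 0.901 × 1.47566 ≈ 1.330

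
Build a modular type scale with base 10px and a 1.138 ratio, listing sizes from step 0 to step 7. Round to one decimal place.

Step 0: 10px
Step 1: 10.0 × 1.138 = 11.4
Step 2: 10.0 × 1.138² = 13.0
Step 3: 10.0 × 1.138³ = 14.7
Step 4: 10.0 × 1.138⁴ = 16.8
Step 5: 10.0 × 1.138⁵ = 19.1
Step 6: 10.0 × 1.138⁶ = 21.7
Step 7: 10.0 × 1.138⁷ = 24.7

10.0px, 11.4px, 13.0px, 14.7px, 16.8px, 19.1px, 21.7px, 24.7px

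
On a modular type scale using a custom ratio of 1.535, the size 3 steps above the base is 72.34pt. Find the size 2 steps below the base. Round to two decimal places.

8.49pt

Moving from step +3 to step -2 is 5 steps down, so divide by r⁵.
72.34 ÷ 1.535⁵ = 72.34 ÷ 8.52201 ≈ 8.489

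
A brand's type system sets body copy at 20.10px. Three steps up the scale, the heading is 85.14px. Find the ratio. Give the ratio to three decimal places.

The ratio satisfies 20.10 × r³ = 85.14, so r = (85.14 / 20.10)^(1/3).
r = 4.2358^(1/3) ≈ 1.6180

1.618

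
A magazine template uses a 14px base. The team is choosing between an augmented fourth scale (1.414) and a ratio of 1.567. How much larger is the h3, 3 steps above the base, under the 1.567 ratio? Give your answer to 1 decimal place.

Augmented fourth: 14.0 × 1.414³ = 39.580px
At 1.567: 14.0 × 1.567³ = 53.869px
Difference: 53.869 − 39.580 = 14.289px

14.3px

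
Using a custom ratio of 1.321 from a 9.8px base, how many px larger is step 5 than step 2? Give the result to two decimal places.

Step 2: 9.8 × 1.321² = 17.1014px
Step 5: 9.8 × 1.321⁵ = 39.4221px
Difference: 39.4221 − 17.1014 = 22.3207px

22.32px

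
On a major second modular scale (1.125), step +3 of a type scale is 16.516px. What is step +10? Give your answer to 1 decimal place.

37.7px

16.516 × 1.125⁷ = 16.516 × 2.28070 ≈ 37.668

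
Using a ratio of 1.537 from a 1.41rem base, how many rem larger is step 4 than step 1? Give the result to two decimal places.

5.70rem

Step 1: 1.41 × 1.537 = 2.1672rem
Step 4: 1.41 × 1.537⁴ = 7.8689rem
Difference: 7.8689 − 2.1672 = 5.7017rem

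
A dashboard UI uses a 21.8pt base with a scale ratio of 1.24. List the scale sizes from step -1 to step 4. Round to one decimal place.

17.6pt, 21.8pt, 27.0pt, 33.5pt, 41.6pt, 51.5pt

Step -1: 21.8 ÷ 1.24 = 17.6
Step 0: 21.8pt
Step 1: 21.8 × 1.24 = 27.0
Step 2: 21.8 × 1.24² = 33.5
Step 3: 21.8 × 1.24³ = 41.6
Step 4: 21.8 × 1.24⁴ = 51.5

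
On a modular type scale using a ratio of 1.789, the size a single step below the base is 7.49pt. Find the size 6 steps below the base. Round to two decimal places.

0.41pt

The gap is -6 − (-1) = -5 steps, so the factor is 1.789^-5.
7.49 ÷ 1.789⁵ = 7.49 ÷ 18.32533 ≈ 0.409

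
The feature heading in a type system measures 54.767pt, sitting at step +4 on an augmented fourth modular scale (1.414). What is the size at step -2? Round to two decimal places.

6.85pt

Moving from step +4 to step -2 is 6 steps down, so divide by r⁶.
54.767 ÷ 1.414⁶ = 54.767 ÷ 7.99275 ≈ 6.852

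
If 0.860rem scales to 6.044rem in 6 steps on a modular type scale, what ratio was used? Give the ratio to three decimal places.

r⁶ = 6.044 / 0.860, so r = (6.044/0.860)^(1/6).
r = 7.0279^(1/6) ≈ 1.3840

1.384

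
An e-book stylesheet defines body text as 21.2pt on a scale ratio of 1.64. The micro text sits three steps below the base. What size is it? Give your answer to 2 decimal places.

4.81pt

Each step on a modular scale multiplies by the ratio, so the size n steps from the base is base × ratioⁿ.
21.2 ÷ 1.64³ = 21.2 ÷ 4.41094 ≈ 4.81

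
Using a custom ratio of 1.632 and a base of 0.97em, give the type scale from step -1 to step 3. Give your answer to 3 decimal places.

0.594em, 0.970em, 1.583em, 2.584em, 4.216em

Step -1: 0.97 ÷ 1.632 = 0.594
Step 0: 0.97em
Step 1: 0.97 × 1.632 = 1.583
Step 2: 0.97 × 1.632² = 2.584
Step 3: 0.97 × 1.632³ = 4.216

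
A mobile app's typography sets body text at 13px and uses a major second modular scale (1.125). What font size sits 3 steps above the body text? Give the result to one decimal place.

18.5px

A modular type scale is a geometric sequence: sizeₙ = base × rⁿ.
13.0 × 1.125³ = 13.0 × 1.42383 ≈ 18.51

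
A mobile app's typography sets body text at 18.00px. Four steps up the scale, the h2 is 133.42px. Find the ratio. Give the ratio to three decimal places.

The ratio satisfies 18.00 × r⁴ = 133.42, so r = (133.42 / 18.00)^(1/4).
r = 7.4122^(1/4) ≈ 1.6500

1.650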